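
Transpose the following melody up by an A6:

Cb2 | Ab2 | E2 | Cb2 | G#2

Cb2 to A2
Ab2 to F#3
E2 to C##3
Cb2 to A2
G#2 to E##3

A2 F#3 C##3 A2 E##3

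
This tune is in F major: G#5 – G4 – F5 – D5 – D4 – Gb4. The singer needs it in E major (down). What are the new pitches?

F##5 F#4 E5 C#5 C#4 F4

From F down to E is a minor second; apply that to each pitch.
G#5 to F##5
G4 to F#4
F5 to E5
D5 to C#5
D4 to C#4
Gb4 to F4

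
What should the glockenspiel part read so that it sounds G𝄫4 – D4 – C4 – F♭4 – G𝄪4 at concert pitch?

Gbb2 D2 C2 Fb2 G##2

Written C4 sounds as C6 on the glockenspiel, so concert pitches are written a perfect fifteenth down.
Gbb4 gives Gbb2
D4 gives D2
C4 gives C2
Fb4 gives Fb2
G##4 gives G##2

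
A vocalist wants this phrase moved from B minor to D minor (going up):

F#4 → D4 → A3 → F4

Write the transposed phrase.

B minor to D minor up is a minor third, so every note moves up by that interval.
F#4 becomes A4
D4 becomes F4
A3 becomes C4
F4 becomes Ab4

A4 F4 C4 Ab4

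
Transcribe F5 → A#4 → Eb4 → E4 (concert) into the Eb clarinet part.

D5 F##4 C4 C#4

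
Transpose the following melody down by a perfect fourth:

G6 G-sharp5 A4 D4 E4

G6 down a perfect fourth is D6.
G#5 down a perfect fourth is D#5.
A perfect fourth down from A4 gives E4.
D4: a fourth down reaches A, and 5 semitones makes it A3.
E4: a fourth down reaches B, and 5 semitones makes it B3.

D6 D#5 E4 A3 B3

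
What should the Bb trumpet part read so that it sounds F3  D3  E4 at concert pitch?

Written C4 sounds as Bb3 on the Bb trumpet, so concert pitches are written a major second up.
F3 -> G3
D3 -> E3
E4 -> F#4

G3 E3 F#4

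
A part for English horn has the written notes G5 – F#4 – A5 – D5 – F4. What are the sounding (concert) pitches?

C5 B3 D5 G4 Bb3

Written C4 on the English horn sounds as F3, a perfect fifth lower; apply that shift to every note.
G5 → C5
F#4 → B3
A5 → D5
D5 → G4
F4 → Bb3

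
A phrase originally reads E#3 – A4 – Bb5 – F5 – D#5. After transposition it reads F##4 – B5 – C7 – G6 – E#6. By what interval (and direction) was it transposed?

up a major ninth

From E#3 to F##4 is 9 letter names — a ninth of some quality.
E#3 to F##4 is 14 semitones, which makes it a major ninth; the second version is higher, so the direction is up.
Checking another pair — D#5 → E#6 — gives the same interval.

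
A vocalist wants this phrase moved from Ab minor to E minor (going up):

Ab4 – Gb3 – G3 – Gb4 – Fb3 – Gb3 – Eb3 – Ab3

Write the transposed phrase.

E5 D4 D#4 D5 C4 D4 B3 E4

Ab minor to E minor up is an augmented fifth, so every note moves up by that interval.
Ab4 to E5
Gb3 to D4
G3 to D#4
Gb4 to D5
Fb3 to C4
Gb3 to D4
Eb3 to B3
Ab3 to E4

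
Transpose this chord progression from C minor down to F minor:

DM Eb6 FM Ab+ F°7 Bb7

GM Ab6 BbM Db+ Bb°7 Eb7

C minor down to F minor is a perfect fifth; each chord root moves by that interval while the quality stays the same.
DM: root D down a perfect fifth → G, giving GM.
Eb6: root Eb down a perfect fifth → Ab, giving Ab6.
FM: root F down a perfect fifth → Bb, giving BbM.
Ab+: root Ab down a perfect fifth → Db, giving Db+.
F°7: root F down a perfect fifth → Bb, giving Bb°7.
Bb7: root Bb down a perfect fifth → Eb, giving Eb7.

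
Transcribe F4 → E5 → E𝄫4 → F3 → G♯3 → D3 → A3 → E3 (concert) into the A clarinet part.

The A clarinet sounds a minor third below written, so the written part must be a minor third above concert — transpose each note up.
F4 -> Ab4
E5 -> G5
Ebb4 -> Gbb4
F3 -> Ab3
G#3 -> B3
D3 -> F3
A3 -> C4
E3 -> G3

Ab4 G5 Gbb4 Ab3 B3 F3 C4 G3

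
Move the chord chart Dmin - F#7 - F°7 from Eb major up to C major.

Eb major up to C major is a major sixth; each chord root moves by that interval while the quality stays the same.
Dmin: root D up a major sixth → B, giving Bmin.
F#7: root F# up a major sixth → D#, giving D#7.
F°7: root F up a major sixth → D, giving D°7.

Bmin D#7 D°7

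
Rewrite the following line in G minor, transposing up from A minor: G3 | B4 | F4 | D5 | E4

A minor to G minor up is a minor seventh, so every note moves up by that interval.
G3 becomes F4
B4 becomes A5
F4 becomes Eb5
D5 becomes C6
E4 becomes D5

F4 A5 Eb5 C6 D5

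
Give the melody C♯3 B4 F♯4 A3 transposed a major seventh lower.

D2 C4 G3 Bb2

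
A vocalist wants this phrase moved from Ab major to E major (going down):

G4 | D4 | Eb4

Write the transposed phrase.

D#4 A#3 B3

From Ab down to E is a diminished fourth; apply that to each pitch.
G4 → D#4
D4 → A#3
Eb4 → B3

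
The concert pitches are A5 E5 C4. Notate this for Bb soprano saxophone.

B5 F#5 D4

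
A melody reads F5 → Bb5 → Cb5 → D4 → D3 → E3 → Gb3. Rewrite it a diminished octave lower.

F#4 B4 C4 D#3 D#2 E#2 G2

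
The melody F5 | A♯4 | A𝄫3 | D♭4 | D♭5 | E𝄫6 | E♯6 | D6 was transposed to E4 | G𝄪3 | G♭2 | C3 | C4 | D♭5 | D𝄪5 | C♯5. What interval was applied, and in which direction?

down a minor ninth

From F5 to E4 is 9 letter names — a ninth of some quality.
E4 to F5 is 13 semitones, which makes it a minor ninth; the second version is lower, so the direction is down.
Checking another pair — D6 → C#5 — gives the same interval.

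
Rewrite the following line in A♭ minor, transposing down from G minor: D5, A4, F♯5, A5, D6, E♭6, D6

Eb4 Bb3 G4 Bb4 Eb5 Fb5 Eb5

From G down to A♭ is a major seventh; apply that to each pitch.
D5 to Eb4
A4 to Bb3
F#5 to G4
A5 to Bb4
D6 to Eb5
Eb6 to Fb5
D6 to Eb5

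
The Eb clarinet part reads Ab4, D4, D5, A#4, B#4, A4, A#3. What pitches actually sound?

The Eb clarinet sounds a minor third above written, so transpose each written note up a minor third.
Ab4 becomes Cb5
D4 becomes F4
D5 becomes F5
A#4 becomes C#5
B#4 becomes D#5
A4 becomes C5
A#3 becomes C#4

Cb5 F4 F5 C#5 D#5 C5 C#4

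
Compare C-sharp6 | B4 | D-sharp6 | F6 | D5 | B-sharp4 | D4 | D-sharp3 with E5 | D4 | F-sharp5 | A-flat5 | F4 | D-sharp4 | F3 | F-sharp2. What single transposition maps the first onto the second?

From C#6 to E5 is 6 letter names — a sixth of some quality.
E5 to C#6 is 9 semitones, which makes it a major sixth; the second version is lower, so the direction is down.
Checking another pair — D#3 → F#2 — gives the same interval.

down a major sixth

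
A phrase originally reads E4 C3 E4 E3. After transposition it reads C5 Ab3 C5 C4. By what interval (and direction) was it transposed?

up a minor sixth

Take the first pair: E4 → C5. E to C spans 6 letter names, so the interval is some kind of sixth.
E4 to C5 is 8 semitones, which makes it a minor sixth; the second version is higher, so the direction is up.
Checking another pair — E3 → C4 — gives the same interval.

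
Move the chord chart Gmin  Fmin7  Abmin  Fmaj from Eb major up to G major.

Bmin Amin7 Cmin Amaj

Eb major up to G major is a major third; each chord root moves by that interval while the quality stays the same.
Gmin: root G up a major third → B, giving Bmin.
Fmin7: root F up a major third → A, giving Amin7.
Abmin: root Ab up a major third → C, giving Cmin.
Fmaj: root F up a major third → A, giving Amaj.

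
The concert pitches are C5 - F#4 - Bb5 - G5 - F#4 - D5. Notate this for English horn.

The English horn sounds a perfect fifth below written, so the written part must be a perfect fifth above concert — transpose each note up.
C5 -> G5
F#4 -> C#5
Bb5 -> F6
G5 -> D6
F#4 -> C#5
D5 -> A5

G5 C#5 F6 D6 C#5 A5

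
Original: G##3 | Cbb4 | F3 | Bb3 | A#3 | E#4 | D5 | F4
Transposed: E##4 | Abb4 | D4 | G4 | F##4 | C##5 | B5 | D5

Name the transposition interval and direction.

up a major sixth

Take the first pair: G##3 → E##4. G to E spans 6 letter names, so the interval is some kind of sixth.
G##3 to E##4 is 9 semitones, which makes it a major sixth; the second version is higher, so the direction is up.
Checking another pair — F4 → D5 — gives the same interval.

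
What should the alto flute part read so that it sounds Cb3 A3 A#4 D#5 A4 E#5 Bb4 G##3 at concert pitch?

Written C4 sounds as G3 on the alto flute, so concert pitches are written a perfect fourth up.
Cb3 → Fb3
A3 → D4
A#4 → D#5
D#5 → G#5
A4 → D5
E#5 → A#5
Bb4 → Eb5
G##3 → C##4

Fb3 D4 D#5 G#5 D5 A#5 Eb5 C##4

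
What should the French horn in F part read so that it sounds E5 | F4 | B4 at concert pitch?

B5 C5 F#5

Written C4 sounds as F3 on the French horn in F, so concert pitches are written a perfect fifth up.
E5 gives B5
F4 gives C5
B4 gives F#5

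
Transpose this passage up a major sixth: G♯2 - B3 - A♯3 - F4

E#3 G#4 F##4 D5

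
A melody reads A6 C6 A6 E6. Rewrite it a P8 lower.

A5 C5 A5 E5

A6 -> A5
C6 -> C5
A6 -> A5
E6 -> E5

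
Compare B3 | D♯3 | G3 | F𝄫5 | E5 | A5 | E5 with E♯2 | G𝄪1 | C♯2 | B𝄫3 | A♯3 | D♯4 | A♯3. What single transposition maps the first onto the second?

Take the first pair: B3 → E#2. B to E spans 12 letter names, so the interval is some kind of twelfth.
E#2 to B3 is 18 semitones, which makes it a diminished twelfth; the second version is lower, so the direction is down.
Checking another pair — E5 → A#3 — gives the same interval.

down a diminished twelfth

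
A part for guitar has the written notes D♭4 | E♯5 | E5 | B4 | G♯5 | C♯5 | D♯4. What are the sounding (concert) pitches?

Db3 E#4 E4 B3 G#4 C#4 D#3

The guitar sounds a perfect octave below written, so transpose each written note down a perfect octave.
Db4 -> Db3
E#5 -> E#4
E5 -> E4
B4 -> B3
G#5 -> G#4
C#5 -> C#4
D#4 -> D#3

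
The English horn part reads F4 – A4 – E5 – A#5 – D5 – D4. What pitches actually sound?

Bb3 D4 A4 D#5 G4 G3

The English horn sounds a perfect fifth below written, so transpose each written note down a perfect fifth.
F4 gives Bb3
A4 gives D4
E5 gives A4
A#5 gives D#5
D5 gives G4
D4 gives G3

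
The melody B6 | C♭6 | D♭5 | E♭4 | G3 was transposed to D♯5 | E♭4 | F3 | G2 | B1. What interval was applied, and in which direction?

From B6 to D#5 is 13 letter names — a thirteenth of some quality.
D#5 to B6 is 20 semitones, which makes it a minor thirteenth; the second version is lower, so the direction is down.
Checking another pair — G3 → B1 — gives the same interval.

down a minor thirteenth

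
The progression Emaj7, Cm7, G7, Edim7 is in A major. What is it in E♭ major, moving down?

A major down to E♭ major is an augmented fourth; each chord root moves by that interval while the quality stays the same.
Emaj7: root E down an augmented fourth → Bb, giving Bbmaj7.
Cm7: root C down an augmented fourth → Gb, giving Gbm7.
G7: root G down an augmented fourth → Db, giving Db7.
Edim7: root E down an augmented fourth → Bb, giving Bbdim7.

Bbmaj7 Gbm7 Db7 Bbdim7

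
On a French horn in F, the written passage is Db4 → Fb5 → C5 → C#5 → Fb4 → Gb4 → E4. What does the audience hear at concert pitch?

The French horn in F sounds a perfect fifth below written, so transpose each written note down a perfect fifth.
Db4 becomes Gb3
Fb5 becomes Bbb4
C5 becomes F4
C#5 becomes F#4
Fb4 becomes Bbb3
Gb4 becomes Cb4
E4 becomes A3

Gb3 Bbb4 F4 F#4 Bbb3 Cb4 A3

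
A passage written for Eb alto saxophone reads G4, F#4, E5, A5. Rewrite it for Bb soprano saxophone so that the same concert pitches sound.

C4 B3 A4 D5

First find concert pitch: the Eb alto saxophone sounds a major sixth below written, so G4 F#4 E5 A5 sounds Bb3 A3 G4 C5.
Then write for Bb soprano saxophone: it sounds a major second below written, so the part must be a major second above concert.
Bb3 → C4
A3 → B3
G4 → A4
C5 → D5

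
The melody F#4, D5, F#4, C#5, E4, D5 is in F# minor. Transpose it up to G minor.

From F# up to G is a minor second; apply that to each pitch.
F#4 -> G4
D5 -> Eb5
F#4 -> G4
C#5 -> D5
E4 -> F4
D5 -> Eb5

G4 Eb5 G4 D5 F4 Eb5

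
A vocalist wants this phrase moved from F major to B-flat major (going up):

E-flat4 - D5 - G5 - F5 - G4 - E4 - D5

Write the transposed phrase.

Ab4 G5 C6 Bb5 C5 A4 G5

F major to B-flat major up is a perfect fourth, so every note moves up by that interval.
Eb4 to Ab4
D5 to G5
G5 to C6
F5 to Bb5
G4 to C5
E4 to A4
D5 to G5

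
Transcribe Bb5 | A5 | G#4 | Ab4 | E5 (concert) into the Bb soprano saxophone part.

C6 B5 A#4 Bb4 F#5

Written C4 sounds as Bb3 on the Bb soprano saxophone, so concert pitches are written a major second up.
Bb5 → C6
A5 → B5
G#4 → A#4
Ab4 → Bb4
E5 → F#5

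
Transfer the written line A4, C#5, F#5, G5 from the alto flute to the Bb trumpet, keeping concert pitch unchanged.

First find concert pitch: the alto flute sounds a perfect fourth below written, so A4 C#5 F#5 G5 sounds E4 G#4 C#5 D5.
Then write for Bb trumpet: it sounds a major second below written, so the part must be a major second above concert.
E4 → F#4
G#4 → A#4
C#5 → D#5
D5 → E5

F#4 A#4 D#5 E5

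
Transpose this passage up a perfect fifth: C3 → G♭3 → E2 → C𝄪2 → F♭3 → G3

C3 up a perfect fifth is G3.
Gb3 up a perfect fifth is Db4.
E2: a fifth up reaches B, and 7 semitones makes it B2.
C##2 up a perfect fifth is G##2.
A perfect fifth up from Fb3 gives Cb4.
A perfect fifth up from G3 gives D4.

G3 Db4 B2 G##2 Cb4 D4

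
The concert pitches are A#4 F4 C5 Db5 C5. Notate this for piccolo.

A#3 F3 C4 Db4 C4

The piccolo sounds a perfect octave above written, so the written part must be a perfect octave below concert — transpose each note down.
A#4 -> A#3
F4 -> F3
C5 -> C4
Db5 -> Db4
C5 -> C4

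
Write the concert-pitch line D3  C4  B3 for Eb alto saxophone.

Written C4 sounds as Eb3 on the Eb alto saxophone, so concert pitches are written a major sixth up.
D3 gives B3
C4 gives A4
B3 gives G#4

B3 A4 G#4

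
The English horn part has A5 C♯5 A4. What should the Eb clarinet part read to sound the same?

First find concert pitch: the English horn sounds a perfect fifth below written, so A5 C♯5 A4 sounds D5 F#4 D4.
Then write for Eb clarinet: it sounds a minor third above written, so the part must be a minor third below concert.
D5 → B4
F#4 → D#4
D4 → B3

B4 D#4 B3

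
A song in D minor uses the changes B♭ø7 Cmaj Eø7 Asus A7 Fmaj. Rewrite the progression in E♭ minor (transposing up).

D minor up to E♭ minor is a minor second; each chord root moves by that interval while the quality stays the same.
B♭ø7: root B♭ up a minor second → Cb, giving Cbø7.
Cmaj: root C up a minor second → Db, giving Dbmaj.
Eø7: root E up a minor second → F, giving Fø7.
Asus: root A up a minor second → Bb, giving Bbsus.
A7: root A up a minor second → Bb, giving Bb7.
Fmaj: root F up a minor second → Gb, giving Gbmaj.

Cbø7 Dbmaj Fø7 Bbsus Bb7 Gbmaj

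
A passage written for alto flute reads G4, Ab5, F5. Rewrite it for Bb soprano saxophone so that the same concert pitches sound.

E4 F5 D5

First find concert pitch: the alto flute sounds a perfect fourth below written, so G4 Ab5 F5 sounds D4 Eb5 C5.
Then write for Bb soprano saxophone: it sounds a major second below written, so the part must be a major second above concert.
D4 → E4
Eb5 → F5
C5 → D5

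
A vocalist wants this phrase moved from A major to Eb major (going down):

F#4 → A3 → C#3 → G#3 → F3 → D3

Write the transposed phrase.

C4 Eb3 G2 D3 Cb3 Ab2

From A down to Eb is an augmented fourth; apply that to each pitch.
F#4 becomes C4
A3 becomes Eb3
C#3 becomes G2
G#3 becomes D3
F3 becomes Cb3
D3 becomes Ab2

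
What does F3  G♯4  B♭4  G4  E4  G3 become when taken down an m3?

D3 E#4 G4 E4 C#4 E3

F3: a third down reaches D, and 3 semitones makes it D3.
G#4 down a minor third is E#4.
A minor third down from Bb4 gives G4.
G4: a third down reaches E, and 3 semitones makes it E4.
A minor third down from E4 gives C#4.
G3 down a minor third is E3.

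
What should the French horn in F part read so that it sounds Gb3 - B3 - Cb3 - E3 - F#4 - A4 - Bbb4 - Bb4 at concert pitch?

Db4 F#4 Gb3 B3 C#5 E5 Fb5 F5

The French horn in F sounds a perfect fifth below written, so the written part must be a perfect fifth above concert — transpose each note up.
Gb3 -> Db4
B3 -> F#4
Cb3 -> Gb3
E3 -> B3
F#4 -> C#5
A4 -> E5
Bbb4 -> Fb5
Bb4 -> F5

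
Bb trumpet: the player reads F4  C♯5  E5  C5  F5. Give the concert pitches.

Eb4 B4 D5 Bb4 Eb5

Written C4 on the Bb trumpet sounds as Bb3, a major second lower; apply that shift to every note.
F4 to Eb4
C#5 to B4
E5 to D5
C5 to Bb4
F5 to Eb5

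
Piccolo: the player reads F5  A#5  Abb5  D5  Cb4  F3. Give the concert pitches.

F6 A#6 Abb6 D6 Cb5 F4

The piccolo sounds a perfect octave above written, so transpose each written note up a perfect octave.
F5 becomes F6
A#5 becomes A#6
Abb5 becomes Abb6
D5 becomes D6
Cb4 becomes Cb5
F3 becomes F4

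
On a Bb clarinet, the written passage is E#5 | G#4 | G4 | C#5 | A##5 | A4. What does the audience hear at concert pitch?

D#5 F#4 F4 B4 G##5 G4

The Bb clarinet sounds a major second below written, so transpose each written note down a major second.
E#5 becomes D#5
G#4 becomes F#4
G4 becomes F4
C#5 becomes B4
A##5 becomes G##5
A4 becomes G4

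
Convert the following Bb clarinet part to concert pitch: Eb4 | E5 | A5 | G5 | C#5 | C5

Written C4 on the Bb clarinet sounds as Bb3, a major second lower; apply that shift to every note.
Eb4 → Db4
E5 → D5
A5 → G5
G5 → F5
C#5 → B4
C5 → Bb4

Db4 D5 G5 F5 B4 Bb4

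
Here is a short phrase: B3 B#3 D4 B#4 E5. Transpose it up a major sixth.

G#4 G##4 B4 G##5 C#6

A major sixth up from B3 gives G#4.
A major sixth up from B#3 gives G##4.
A major sixth up from D4 gives B4.
B#4 up a major sixth is G##5.
E5 up a major sixth is C#6.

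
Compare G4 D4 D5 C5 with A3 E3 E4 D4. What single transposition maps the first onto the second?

down a minor seventh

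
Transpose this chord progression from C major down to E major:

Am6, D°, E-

C#m6 F#° G#-

C major down to E major is a minor sixth; each chord root moves by that interval while the quality stays the same.
Am6: root A down a minor sixth → C#, giving C#m6.
D°: root D down a minor sixth → F#, giving F#°.
E-: root E down a minor sixth → G#, giving G#-.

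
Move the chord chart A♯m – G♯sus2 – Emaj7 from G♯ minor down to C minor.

Dm Csus2 Abmaj7

G♯ minor down to C minor is an augmented fifth; each chord root moves by that interval while the quality stays the same.
A♯m: root A♯ down an augmented fifth → D, giving Dm.
G♯sus2: root G♯ down an augmented fifth → C, giving Csus2.
Emaj7: root E down an augmented fifth → Ab, giving Abmaj7.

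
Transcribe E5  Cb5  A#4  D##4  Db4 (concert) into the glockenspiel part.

E3 Cb3 A#2 D##2 Db2

Written C4 sounds as C6 on the glockenspiel, so concert pitches are written a perfect fifteenth down.
E5 becomes E3
Cb5 becomes Cb3
A#4 becomes A#2
D##4 becomes D##2
Db4 becomes Db2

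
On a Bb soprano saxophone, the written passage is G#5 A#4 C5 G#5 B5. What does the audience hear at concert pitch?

Written C4 on the Bb soprano saxophone sounds as Bb3, a major second lower; apply that shift to every note.
G#5 gives F#5
A#4 gives G#4
C5 gives Bb4
G#5 gives F#5
B5 gives A5

F#5 G#4 Bb4 F#5 A5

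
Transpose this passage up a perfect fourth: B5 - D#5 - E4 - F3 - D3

B5 gives E6
D#5 gives G#5
E4 gives A4
F3 gives Bb3
D3 gives G3

E6 G#5 A4 Bb3 G3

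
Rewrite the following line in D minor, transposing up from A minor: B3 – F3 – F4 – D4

E4 Bb3 Bb4 G4

A minor to D minor up is a perfect fourth, so every note moves up by that interval.
B3 gives E4
F3 gives Bb3
F4 gives Bb4
D4 gives G4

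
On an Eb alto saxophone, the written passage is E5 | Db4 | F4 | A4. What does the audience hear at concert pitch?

Written C4 on the Eb alto saxophone sounds as Eb3, a major sixth lower; apply that shift to every note.
E5 to G4
Db4 to Fb3
F4 to Ab3
A4 to C4

G4 Fb3 Ab3 C4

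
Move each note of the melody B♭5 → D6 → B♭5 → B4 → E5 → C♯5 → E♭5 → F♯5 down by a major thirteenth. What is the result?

Bb5 to Db4
D6 to F4
Bb5 to Db4
B4 to D3
E5 to G3
C#5 to E3
Eb5 to Gb3
F#5 to A3

Db4 F4 Db4 D3 G3 E3 Gb3 A3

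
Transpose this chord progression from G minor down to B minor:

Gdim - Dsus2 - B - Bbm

Bdim F#sus2 D# Dm

G minor down to B minor is a minor sixth; each chord root moves by that interval while the quality stays the same.
Gdim: root G down a minor sixth → B, giving Bdim.
Dsus2: root D down a minor sixth → F#, giving F#sus2.
B: root B down a minor sixth → D#, giving D#.
Bbm: root Bb down a minor sixth → D, giving Dm.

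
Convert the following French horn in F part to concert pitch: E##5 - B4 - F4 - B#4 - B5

A##4 E4 Bb3 E#4 E5

The French horn in F sounds a perfect fifth below written, so transpose each written note down a perfect fifth.
E##5 -> A##4
B4 -> E4
F4 -> Bb3
B#4 -> E#4
B5 -> E5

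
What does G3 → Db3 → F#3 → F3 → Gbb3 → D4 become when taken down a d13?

B#1 F#1 A##1 A#1 Bb1 F##2

G3 down a diminished thirteenth is B#1.
Db3 down a diminished thirteenth is F#1.
A diminished thirteenth down from F#3 gives A##1.
F3: a thirteenth down reaches A, and 19 semitones makes it A#1.
A diminished thirteenth down from Gbb3 gives Bb1.
D4 down a diminished thirteenth is F##2.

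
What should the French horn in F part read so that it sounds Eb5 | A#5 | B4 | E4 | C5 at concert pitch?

Bb5 E#6 F#5 B4 G5

Written C4 sounds as F3 on the French horn in F, so concert pitches are written a perfect fifth up.
Eb5 gives Bb5
A#5 gives E#6
B4 gives F#5
E4 gives B4
C5 gives G5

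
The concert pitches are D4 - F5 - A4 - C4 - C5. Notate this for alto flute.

G4 Bb5 D5 F4 F5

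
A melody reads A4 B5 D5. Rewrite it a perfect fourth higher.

A4 up a perfect fourth is D5.
B5: a fourth up reaches E, and 5 semitones makes it E6.
A perfect fourth up from D5 gives G5.

D5 E6 G5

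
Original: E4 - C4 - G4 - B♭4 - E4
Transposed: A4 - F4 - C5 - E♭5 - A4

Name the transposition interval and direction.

From E4 to A4 is 4 letter names — a fourth of some quality.
E4 to A4 is 5 semitones, which makes it a perfect fourth; the second version is higher, so the direction is up.
Checking another pair — E4 → A4 — gives the same interval.

up a perfect fourth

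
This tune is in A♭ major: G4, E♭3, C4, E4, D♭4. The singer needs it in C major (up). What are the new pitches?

B4 G3 E4 G#4 F4

A♭ major to C major up is a major third, so every note moves up by that interval.
G4 -> B4
Eb3 -> G3
C4 -> E4
E4 -> G#4
Db4 -> F4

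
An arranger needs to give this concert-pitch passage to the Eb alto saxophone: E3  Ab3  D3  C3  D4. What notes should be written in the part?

C#4 F4 B3 A3 B4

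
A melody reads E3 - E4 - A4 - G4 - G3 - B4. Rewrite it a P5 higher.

B3 B4 E5 D5 D4 F#5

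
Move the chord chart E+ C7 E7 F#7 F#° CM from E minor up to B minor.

E minor up to B minor is a perfect fifth; each chord root moves by that interval while the quality stays the same.
E+: root E up a perfect fifth → B, giving B+.
C7: root C up a perfect fifth → G, giving G7.
E7: root E up a perfect fifth → B, giving B7.
F#7: root F# up a perfect fifth → C#, giving C#7.
F#°: root F# up a perfect fifth → C#, giving C#°.
CM: root C up a perfect fifth → G, giving GM.

B+ G7 B7 C#7 C#° GM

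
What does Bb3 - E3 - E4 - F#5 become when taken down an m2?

A3 D#3 D#4 E#5

Bb3 to A3
E3 to D#3
E4 to D#4
F#5 to E#5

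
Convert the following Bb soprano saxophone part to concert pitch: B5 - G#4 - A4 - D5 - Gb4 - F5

A5 F#4 G4 C5 Fb4 Eb5

Written C4 on the Bb soprano saxophone sounds as Bb3, a major second lower; apply that shift to every note.
B5 -> A5
G#4 -> F#4
A4 -> G4
D5 -> C5
Gb4 -> Fb4
F5 -> Eb5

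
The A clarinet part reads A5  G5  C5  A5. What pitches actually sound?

The A clarinet sounds a minor third below written, so transpose each written note down a minor third.
A5 -> F#5
G5 -> E5
C5 -> A4
A5 -> F#5

F#5 E5 A4 F#5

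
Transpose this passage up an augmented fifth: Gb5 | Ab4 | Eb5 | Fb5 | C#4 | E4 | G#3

An augmented fifth up from Gb5 gives D6.
An augmented fifth up from Ab4 gives E5.
Eb5: a fifth up reaches B, and 8 semitones makes it B5.
Fb5: a fifth up reaches C, and 8 semitones makes it C6.
C#4: a fifth up reaches G, and 8 semitones makes it G##4.
E4 up an augmented fifth is B#4.
G#3: a fifth up reaches D, and 8 semitones makes it D##4.

D6 E5 B5 C6 G##4 B#4 D##4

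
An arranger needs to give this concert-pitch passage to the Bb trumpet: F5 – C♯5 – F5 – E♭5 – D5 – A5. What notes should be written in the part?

The Bb trumpet sounds a major second below written, so the written part must be a major second above concert — transpose each note up.
F5 -> G5
C#5 -> D#5
F5 -> G5
Eb5 -> F5
D5 -> E5
A5 -> B5

G5 D#5 G5 F5 E5 B5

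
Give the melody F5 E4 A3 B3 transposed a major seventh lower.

A major seventh down from F5 gives Gb4.
E4: a seventh down reaches F, and 11 semitones makes it F3.
A3: a seventh down reaches B, and 11 semitones makes it Bb2.
B3 down a major seventh is C3.

Gb4 F3 Bb2 C3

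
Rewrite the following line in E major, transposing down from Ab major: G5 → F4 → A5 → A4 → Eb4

From Ab down to E is a diminished fourth; apply that to each pitch.
G5 becomes D#5
F4 becomes C#4
A5 becomes E#5
A4 becomes E#4
Eb4 becomes B3

D#5 C#4 E#5 E#4 B3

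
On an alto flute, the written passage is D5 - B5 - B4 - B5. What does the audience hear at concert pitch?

A4 F#5 F#4 F#5

Written C4 on the alto flute sounds as G3, a perfect fourth lower; apply that shift to every note.
D5 gives A4
B5 gives F#5
B4 gives F#4
B5 gives F#5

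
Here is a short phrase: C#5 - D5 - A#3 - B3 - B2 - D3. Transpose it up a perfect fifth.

G#5 A5 E#4 F#4 F#3 A3

C#5 gives G#5
D5 gives A5
A#3 gives E#4
B3 gives F#4
B2 gives F#3
D3 gives A3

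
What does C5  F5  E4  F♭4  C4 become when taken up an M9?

D6 G6 F#5 Gb5 D5

C5 → D6
F5 → G6
E4 → F#5
Fb4 → Gb5
C4 → D5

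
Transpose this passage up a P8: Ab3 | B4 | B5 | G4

Ab4 B5 B6 G5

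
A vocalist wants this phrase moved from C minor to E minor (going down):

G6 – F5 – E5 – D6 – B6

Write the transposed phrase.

C minor to E minor down is a minor sixth, so every note moves down by that interval.
G6 becomes B5
F5 becomes A4
E5 becomes G#4
D6 becomes F#5
B6 becomes D#6

B5 A4 G#4 F#5 D#6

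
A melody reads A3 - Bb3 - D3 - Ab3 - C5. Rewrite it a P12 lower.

A3 to D2
Bb3 to Eb2
D3 to G1
Ab3 to Db2
C5 to F3

D2 Eb2 G1 Db2 F3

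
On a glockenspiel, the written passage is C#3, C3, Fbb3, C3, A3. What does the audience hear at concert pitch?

C#5 C5 Fbb5 C5 A5

Written C4 on the glockenspiel sounds as C6, a perfect fifteenth higher; apply that shift to every note.
C#3 to C#5
C3 to C5
Fbb3 to Fbb5
C3 to C5
A3 to A5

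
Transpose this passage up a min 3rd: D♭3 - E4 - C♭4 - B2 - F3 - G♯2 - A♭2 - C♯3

Db3: a third up reaches F, and 3 semitones makes it Fb3.
E4: a third up reaches G, and 3 semitones makes it G4.
A minor third up from Cb4 gives Ebb4.
B2 up a minor third is D3.
F3 up a minor third is Ab3.
A minor third up from G#2 gives B2.
Ab2: a third up reaches C, and 3 semitones makes it Cb3.
A minor third up from C#3 gives E3.

Fb3 G4 Ebb4 D3 Ab3 B2 Cb3 E3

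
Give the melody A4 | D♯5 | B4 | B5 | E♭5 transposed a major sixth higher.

F#5 B#5 G#5 G#6 C6

A4 to F#5
D#5 to B#5
B4 to G#5
B5 to G#6
Eb5 to C6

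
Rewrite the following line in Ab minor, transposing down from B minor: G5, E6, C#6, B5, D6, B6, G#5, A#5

From B down to Ab is an augmented second; apply that to each pitch.
G5 to Fb5
E6 to Db6
C#6 to Bb5
B5 to Ab5
D6 to Cb6
B6 to Ab6
G#5 to F5
A#5 to G5

Fb5 Db6 Bb5 Ab5 Cb6 Ab6 F5 G5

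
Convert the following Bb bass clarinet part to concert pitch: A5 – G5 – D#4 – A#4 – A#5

G4 F4 C#3 G#3 G#4

Written C4 on the Bb bass clarinet sounds as Bb2, a major ninth lower; apply that shift to every note.
A5 → G4
G5 → F4
D#4 → C#3
A#4 → G#3
A#5 → G#4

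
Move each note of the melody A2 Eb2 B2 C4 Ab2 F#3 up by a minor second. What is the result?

Bb2 Fb2 C3 Db4 Bbb2 G3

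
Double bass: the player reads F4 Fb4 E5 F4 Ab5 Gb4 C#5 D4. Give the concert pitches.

F3 Fb3 E4 F3 Ab4 Gb3 C#4 D3

The double bass sounds a perfect octave below written, so transpose each written note down a perfect octave.
F4 gives F3
Fb4 gives Fb3
E5 gives E4
F4 gives F3
Ab5 gives Ab4
Gb4 gives Gb3
C#5 gives C#4
D4 gives D3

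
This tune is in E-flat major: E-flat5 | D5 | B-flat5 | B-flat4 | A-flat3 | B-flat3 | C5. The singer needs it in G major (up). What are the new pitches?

G5 F#5 D6 D5 C4 D4 E5

From E-flat up to G is a major third; apply that to each pitch.
Eb5 to G5
D5 to F#5
Bb5 to D6
Bb4 to D5
Ab3 to C4
Bb3 to D4
C5 to E5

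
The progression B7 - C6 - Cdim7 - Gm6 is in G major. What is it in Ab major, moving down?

C7 Db6 Dbdim7 Abm6

G major down to Ab major is a major seventh; each chord root moves by that interval while the quality stays the same.
B7: root B down a major seventh → C, giving C7.
C6: root C down a major seventh → Db, giving Db6.
Cdim7: root C down a major seventh → Db, giving Dbdim7.
Gm6: root G down a major seventh → Ab, giving Abm6.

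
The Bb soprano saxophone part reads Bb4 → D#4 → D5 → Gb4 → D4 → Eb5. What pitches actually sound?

Ab4 C#4 C5 Fb4 C4 Db5

Written C4 on the Bb soprano saxophone sounds as Bb3, a major second lower; apply that shift to every note.
Bb4 gives Ab4
D#4 gives C#4
D5 gives C5
Gb4 gives Fb4
D4 gives C4
Eb5 gives Db5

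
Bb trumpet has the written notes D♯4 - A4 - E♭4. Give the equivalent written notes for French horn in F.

First find concert pitch: the Bb trumpet sounds a major second below written, so D♯4 A4 E♭4 sounds C#4 G4 Db4.
Then write for French horn in F: it sounds a perfect fifth below written, so the part must be a perfect fifth above concert.
C#4 → G#4
G4 → D5
Db4 → Ab4

G#4 D5 Ab4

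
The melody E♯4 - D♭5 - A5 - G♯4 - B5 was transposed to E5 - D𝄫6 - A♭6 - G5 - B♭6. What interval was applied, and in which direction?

up a diminished octave

Take the first pair: E#4 → E5. E to E spans 8 letter names, so the interval is some kind of octave.
E#4 to E5 is 11 semitones, which makes it a diminished octave; the second version is higher, so the direction is up.
Checking another pair — B5 → Bb6 — gives the same interval.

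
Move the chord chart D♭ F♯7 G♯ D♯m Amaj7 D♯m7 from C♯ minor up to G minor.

Abb C7 D Am Ebmaj7 Am7

C♯ minor up to G minor is a diminished fifth; each chord root moves by that interval while the quality stays the same.
D♭: root D♭ up a diminished fifth → Abb, giving Abb.
F♯7: root F♯ up a diminished fifth → C, giving C7.
G♯: root G♯ up a diminished fifth → D, giving D.
D♯m: root D♯ up a diminished fifth → A, giving Am.
Amaj7: root A up a diminished fifth → Eb, giving Ebmaj7.
D♯m7: root D♯ up a diminished fifth → A, giving Am7.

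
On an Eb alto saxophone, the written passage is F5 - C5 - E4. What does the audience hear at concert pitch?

The Eb alto saxophone sounds a major sixth below written, so transpose each written note down a major sixth.
F5 → Ab4
C5 → Eb4
E4 → G3

Ab4 Eb4 G3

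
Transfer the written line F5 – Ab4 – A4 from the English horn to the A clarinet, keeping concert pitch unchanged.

Db5 Fb4 F4

First find concert pitch: the English horn sounds a perfect fifth below written, so F5 Ab4 A4 sounds Bb4 Db4 D4.
Then write for A clarinet: it sounds a minor third below written, so the part must be a minor third above concert.
Bb4 → Db5
Db4 → Fb4
D4 → F4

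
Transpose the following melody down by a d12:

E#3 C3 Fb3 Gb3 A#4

E#3 gives A##1
C3 gives F#1
Fb3 gives Bb1
Gb3 gives C2
A#4 gives D##3

A##1 F#1 Bb1 C2 D##3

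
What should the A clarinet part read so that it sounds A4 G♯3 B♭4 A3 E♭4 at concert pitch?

C5 B3 Db5 C4 Gb4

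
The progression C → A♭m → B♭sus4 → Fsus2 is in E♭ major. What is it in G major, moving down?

E Cm Dsus4 Asus2

E♭ major down to G major is a minor sixth; each chord root moves by that interval while the quality stays the same.
C: root C down a minor sixth → E, giving E.
A♭m: root A♭ down a minor sixth → C, giving Cm.
B♭sus4: root B♭ down a minor sixth → D, giving Dsus4.
Fsus2: root F down a minor sixth → A, giving Asus2.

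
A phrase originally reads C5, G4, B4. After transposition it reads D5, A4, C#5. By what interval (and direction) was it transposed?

up a major second

Take the first pair: C5 → D5. C to D spans 2 letter names, so the interval is some kind of second.
C5 to D5 is 2 semitones, which makes it a major second; the second version is higher, so the direction is up.
Checking another pair — B4 → C#5 — gives the same interval.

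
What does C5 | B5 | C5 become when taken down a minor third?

C5: a third down reaches A, and 3 semitones makes it A4.
B5: a third down reaches G, and 3 semitones makes it G#5.
A minor third down from C5 gives A4.

A4 G#5 A4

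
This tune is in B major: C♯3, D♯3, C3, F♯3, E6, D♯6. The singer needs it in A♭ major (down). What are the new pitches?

B major to A♭ major down is an augmented second, so every note moves down by that interval.
C#3 becomes Bb2
D#3 becomes C3
C3 becomes Bbb2
F#3 becomes Eb3
E6 becomes Db6
D#6 becomes C6

Bb2 C3 Bbb2 Eb3 Db6 C6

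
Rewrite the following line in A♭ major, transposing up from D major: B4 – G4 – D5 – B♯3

From D up to A♭ is a diminished fifth; apply that to each pitch.
B4 gives F5
G4 gives Db5
D5 gives Ab5
B#3 gives F#4

F5 Db5 Ab5 F#4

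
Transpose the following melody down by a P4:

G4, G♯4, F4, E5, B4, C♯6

G4: a fourth down reaches D, and 5 semitones makes it D4.
A perfect fourth down from G#4 gives D#4.
F4: a fourth down reaches C, and 5 semitones makes it C4.
E5: a fourth down reaches B, and 5 semitones makes it B4.
B4: a fourth down reaches F, and 5 semitones makes it F#4.
A perfect fourth down from C#6 gives G#5.

D4 D#4 C4 B4 F#4 G#5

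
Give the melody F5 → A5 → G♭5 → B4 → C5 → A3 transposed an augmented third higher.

A#5 C##6 B5 D##5 E#5 C##4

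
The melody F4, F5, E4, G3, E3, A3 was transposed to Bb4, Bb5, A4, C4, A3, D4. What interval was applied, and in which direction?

up a perfect fourth

From F4 to Bb4 is 4 letter names — a fourth of some quality.
F4 to Bb4 is 5 semitones, which makes it a perfect fourth; the second version is higher, so the direction is up.
Checking another pair — A3 → D4 — gives the same interval.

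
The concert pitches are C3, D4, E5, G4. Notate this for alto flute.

F3 G4 A5 C5

Written C4 sounds as G3 on the alto flute, so concert pitches are written a perfect fourth up.
C3 becomes F3
D4 becomes G4
E5 becomes A5
G4 becomes C5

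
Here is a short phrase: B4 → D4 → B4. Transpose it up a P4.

B4 to E5
D4 to G4
B4 to E5

E5 G4 E5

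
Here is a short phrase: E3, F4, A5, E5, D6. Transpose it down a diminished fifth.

A#2 B3 D#5 A#4 G#5

E3 to A#2
F4 to B3
A5 to D#5
E5 to A#4
D6 to G#5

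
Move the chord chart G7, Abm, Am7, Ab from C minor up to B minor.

F#7 Gm G#m7 G

C minor up to B minor is a major seventh; each chord root moves by that interval while the quality stays the same.
G7: root G up a major seventh → F#, giving F#7.
Abm: root Ab up a major seventh → G, giving Gm.
Am7: root A up a major seventh → G#, giving G#m7.
Ab: root Ab up a major seventh → G, giving G.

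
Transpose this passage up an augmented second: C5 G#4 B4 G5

D#5 A##4 C##5 A#5

C5 -> D#5
G#4 -> A##4
B4 -> C##5
G5 -> A#5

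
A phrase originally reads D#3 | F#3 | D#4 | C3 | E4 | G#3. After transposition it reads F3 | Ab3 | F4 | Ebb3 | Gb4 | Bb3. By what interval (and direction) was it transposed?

From D#3 to F3 is 3 letter names — a third of some quality.
D#3 to F3 is 2 semitones, which makes it a diminished third; the second version is higher, so the direction is up.
Checking another pair — G#3 → Bb3 — gives the same interval.

up a diminished third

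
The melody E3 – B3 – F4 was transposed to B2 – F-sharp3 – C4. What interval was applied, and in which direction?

Take the first pair: E3 → B2. E to B spans 4 letter names, so the interval is some kind of fourth.
B2 to E3 is 5 semitones, which makes it a perfect fourth; the second version is lower, so the direction is down.
Checking another pair — F4 → C4 — gives the same interval.

down a perfect fourth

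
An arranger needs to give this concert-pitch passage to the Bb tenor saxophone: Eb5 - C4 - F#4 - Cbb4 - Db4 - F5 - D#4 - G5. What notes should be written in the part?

F6 D5 G#5 Dbb5 Eb5 G6 E#5 A6

Written C4 sounds as Bb2 on the Bb tenor saxophone, so concert pitches are written a major ninth up.
Eb5 → F6
C4 → D5
F#4 → G#5
Cbb4 → Dbb5
Db4 → Eb5
F5 → G6
D#4 → E#5
G5 → A6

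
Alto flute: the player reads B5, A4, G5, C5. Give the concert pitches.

F#5 E4 D5 G4

Written C4 on the alto flute sounds as G3, a perfect fourth lower; apply that shift to every note.
B5 to F#5
A4 to E4
G5 to D5
C5 to G4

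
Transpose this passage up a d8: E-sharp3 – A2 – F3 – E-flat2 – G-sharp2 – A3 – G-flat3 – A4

E4 Ab3 Fb4 Ebb3 G3 Ab4 Gbb4 Ab5

A diminished octave up from E#3 gives E4.
A diminished octave up from A2 gives Ab3.
A diminished octave up from F3 gives Fb4.
A diminished octave up from Eb2 gives Ebb3.
G#2: an octave up reaches G, and 11 semitones makes it G3.
A diminished octave up from A3 gives Ab4.
Gb3 up a diminished octave is Gbb4.
A4 up a diminished octave is Ab5.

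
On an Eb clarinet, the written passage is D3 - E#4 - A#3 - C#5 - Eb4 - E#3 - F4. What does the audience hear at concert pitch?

F3 G#4 C#4 E5 Gb4 G#3 Ab4

The Eb clarinet sounds a minor third above written, so transpose each written note up a minor third.
D3 becomes F3
E#4 becomes G#4
A#3 becomes C#4
C#5 becomes E5
Eb4 becomes Gb4
E#3 becomes G#3
F4 becomes Ab4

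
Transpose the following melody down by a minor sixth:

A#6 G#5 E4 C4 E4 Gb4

C##6 B#4 G#3 E3 G#3 Bb3

A#6 becomes C##6
G#5 becomes B#4
E4 becomes G#3
C4 becomes E3
E4 becomes G#3
Gb4 becomes Bb3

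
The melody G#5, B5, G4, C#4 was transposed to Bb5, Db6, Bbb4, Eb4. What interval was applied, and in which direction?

up a diminished third

Take the first pair: G#5 → Bb5. G to B spans 3 letter names, so the interval is some kind of third.
G#5 to Bb5 is 2 semitones, which makes it a diminished third; the second version is higher, so the direction is up.
Checking another pair — C#4 → Eb4 — gives the same interval.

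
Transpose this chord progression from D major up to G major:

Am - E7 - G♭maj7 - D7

D major up to G major is a perfect fourth; each chord root moves by that interval while the quality stays the same.
Am: root A up a perfect fourth → D, giving Dm.
E7: root E up a perfect fourth → A, giving A7.
G♭maj7: root G♭ up a perfect fourth → Cb, giving Cbmaj7.
D7: root D up a perfect fourth → G, giving G7.

Dm A7 Cbmaj7 G7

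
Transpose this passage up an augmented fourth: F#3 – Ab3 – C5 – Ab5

B#3 D4 F#5 D6

F#3 → B#3
Ab3 → D4
C5 → F#5
Ab5 → D6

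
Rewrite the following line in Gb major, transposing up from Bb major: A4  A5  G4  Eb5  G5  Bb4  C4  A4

F5 F6 Eb5 Cb6 Eb6 Gb5 Ab4 F5

Bb major to Gb major up is a minor sixth, so every note moves up by that interval.
A4 becomes F5
A5 becomes F6
G4 becomes Eb5
Eb5 becomes Cb6
G5 becomes Eb6
Bb4 becomes Gb5
C4 becomes Ab4
A4 becomes F5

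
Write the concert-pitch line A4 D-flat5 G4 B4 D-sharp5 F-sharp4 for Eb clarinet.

Written C4 sounds as Eb4 on the Eb clarinet, so concert pitches are written a minor third down.
A4 becomes F#4
Db5 becomes Bb4
G4 becomes E4
B4 becomes G#4
D#5 becomes B#4
F#4 becomes D#4

F#4 Bb4 E4 G#4 B#4 D#4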